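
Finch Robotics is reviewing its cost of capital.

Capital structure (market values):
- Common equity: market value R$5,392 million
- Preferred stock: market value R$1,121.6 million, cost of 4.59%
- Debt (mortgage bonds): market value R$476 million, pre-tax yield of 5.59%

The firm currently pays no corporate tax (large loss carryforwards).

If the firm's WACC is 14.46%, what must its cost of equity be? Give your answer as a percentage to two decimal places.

17.30%

Total capital V = 5392 + 1121.6 + 476 = 6989.6.
Equity weight = 5392/6989.6 = 0.7714.
Preferred weight = 1121.6/6989.6 = 0.1605.
Mortgage bonds weight = 476/6989.6 = 0.0681.
Debt contribution = 0.0681 × 5.59% × (1 − 0%) = 0.3807%.
Preferred contribution = 0.1605 × 4.59% = 0.7365%.
Required equity contribution = 14.46% − 1.1172% = 13.3428%.
Re = 13.3428% / 0.7714 = 17.2961%.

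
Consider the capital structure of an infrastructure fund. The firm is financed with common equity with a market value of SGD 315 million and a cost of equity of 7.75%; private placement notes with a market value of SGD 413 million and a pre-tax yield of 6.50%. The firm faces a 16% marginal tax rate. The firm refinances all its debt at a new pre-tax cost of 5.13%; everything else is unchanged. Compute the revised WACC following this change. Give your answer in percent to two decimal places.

5.80%

After the change:
Total capital V = 315 + 413 = 728.
Equity: weight = 315/728 = 0.4327; cost = 7.75%.
Private placement notes: weight = 413/728 = 0.5673; after-tax cost = 5.13% × (1 − 16%) = 4.3092%.
WACC = 0.4327 × 7.7500% + 0.5673 × 4.3092% = 5.7980%.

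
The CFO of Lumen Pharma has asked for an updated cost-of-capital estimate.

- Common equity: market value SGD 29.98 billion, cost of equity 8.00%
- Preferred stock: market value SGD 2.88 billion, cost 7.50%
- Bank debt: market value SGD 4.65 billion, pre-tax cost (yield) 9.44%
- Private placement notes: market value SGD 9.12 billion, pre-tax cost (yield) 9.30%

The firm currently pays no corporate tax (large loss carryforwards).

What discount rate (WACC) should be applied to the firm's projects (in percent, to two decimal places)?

8.37%

Total capital V = 29.98 + 2.88 + 4.65 + 9.12 = 46.63.
Equity: weight = 29.98/46.63 = 0.6429; cost = 8%.
Preferred: weight = 2.88/46.63 = 0.0618; cost = 7.5%.
Bank debt: weight = 4.65/46.63 = 0.0997; after-tax cost = 9.44% × (1 − 0%) = 9.4400%.
Private placement notes: weight = 9.12/46.63 = 0.1956; after-tax cost = 9.3% × (1 − 0%) = 9.3000%.
WACC = 0.6429 × 8.0000% + 0.0618 × 7.5000% + 0.0997 × 9.4400% + 0.1956 × 9.3000% = 8.3670%.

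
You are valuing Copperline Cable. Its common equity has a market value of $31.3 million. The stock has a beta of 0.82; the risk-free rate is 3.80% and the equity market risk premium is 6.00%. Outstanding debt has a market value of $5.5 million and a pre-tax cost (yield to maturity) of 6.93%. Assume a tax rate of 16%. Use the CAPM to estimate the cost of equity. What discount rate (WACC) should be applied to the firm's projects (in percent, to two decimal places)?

Cost of equity via CAPM: Re = 3.8% + 0.82 × 6.0% = 8.7200%.
Total capital V = 31.3 + 5.5 = 36.8.
Equity: weight = 31.3/36.8 = 0.8505; cost = 8.72%.
Debt: weight = 5.5/36.8 = 0.1495; after-tax cost = 6.93% × (1 − 16%) = 5.8212%.
WACC = 0.8505 × 8.7200% + 0.1495 × 5.8212% = 8.2868%.

8.29%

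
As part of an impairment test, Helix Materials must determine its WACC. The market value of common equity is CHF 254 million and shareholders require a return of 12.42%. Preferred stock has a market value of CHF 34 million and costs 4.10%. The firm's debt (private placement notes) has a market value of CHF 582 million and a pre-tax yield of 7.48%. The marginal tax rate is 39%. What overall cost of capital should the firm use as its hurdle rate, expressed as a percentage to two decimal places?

6.84%

Total capital V = 254 + 34 + 582 = 870.
Equity: weight = 254/870 = 0.2920; cost = 12.42%.
Preferred: weight = 34/870 = 0.0391; cost = 4.1%.
Private placement notes: weight = 582/870 = 0.6690; after-tax cost = 7.48% × (1 − 39%) = 4.5628%.
WACC = 0.2920 × 12.4200% + 0.0391 × 4.1000% + 0.6690 × 4.5628% = 6.8387%.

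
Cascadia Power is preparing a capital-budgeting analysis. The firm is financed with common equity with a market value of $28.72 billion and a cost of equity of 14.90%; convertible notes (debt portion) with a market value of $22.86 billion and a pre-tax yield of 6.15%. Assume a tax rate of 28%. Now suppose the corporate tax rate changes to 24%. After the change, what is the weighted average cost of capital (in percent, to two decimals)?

10.37%

After the change:
Total capital V = 28.72 + 22.86 = 51.58.
Equity: weight = 28.72/51.58 = 0.5568; cost = 14.9%.
Convertible notes (debt portion): weight = 22.86/51.58 = 0.4432; after-tax cost = 6.15% × (1 − 24%) = 4.6740%.
WACC = 0.5568 × 14.9000% + 0.4432 × 4.6740% = 10.3679%.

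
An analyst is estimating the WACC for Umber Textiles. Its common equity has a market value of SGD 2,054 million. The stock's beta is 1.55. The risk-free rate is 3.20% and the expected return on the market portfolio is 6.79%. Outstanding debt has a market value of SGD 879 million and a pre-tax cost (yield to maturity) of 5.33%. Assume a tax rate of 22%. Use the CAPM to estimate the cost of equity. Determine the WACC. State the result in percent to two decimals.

7.38%

Market risk premium = 6.79% − 3.2% = 3.59%.
Cost of equity via CAPM: Re = 3.2% + 1.55 × 3.59% = 8.7645%.
Total capital V = 2054 + 879 = 2933.
Equity: weight = 2054/2933 = 0.7003; cost = 8.7645%.
Debt: weight = 879/2933 = 0.2997; after-tax cost = 5.33% × (1 − 22%) = 4.1574%.
WACC = 0.7003 × 8.7645% + 0.2997 × 4.1574% = 7.3838%.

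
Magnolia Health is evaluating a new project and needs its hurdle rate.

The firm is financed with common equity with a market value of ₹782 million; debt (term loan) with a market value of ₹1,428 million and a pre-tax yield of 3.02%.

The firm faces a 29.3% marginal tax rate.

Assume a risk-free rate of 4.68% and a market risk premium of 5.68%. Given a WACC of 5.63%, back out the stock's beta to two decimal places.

1.29

Total capital V = 782 + 1428 = 2210.
Equity weight = 782/2210 = 0.3538.
Term loan weight = 1428/2210 = 0.6462.
Debt contribution = 0.6462 × 3.02% × (1 − 29.3%) = 1.3796%.
Required equity contribution = 5.63% − 1.3796% = 4.2504%  ⇒  Re = 12.0119%.
CAPM: 12.0119% = 4.68% + β × 5.68%  ⇒  β = 1.2908.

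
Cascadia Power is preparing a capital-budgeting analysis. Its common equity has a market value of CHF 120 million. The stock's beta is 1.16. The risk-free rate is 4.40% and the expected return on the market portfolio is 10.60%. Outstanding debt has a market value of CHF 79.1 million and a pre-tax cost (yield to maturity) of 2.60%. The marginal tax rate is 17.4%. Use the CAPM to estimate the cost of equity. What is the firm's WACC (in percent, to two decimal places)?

Market risk premium = 10.6% − 4.4% = 6.2%.
Cost of equity via CAPM: Re = 4.4% + 1.16 × 6.2% = 11.5920%.
Total capital V = 120 + 79.1 = 199.1.
Equity: weight = 120/199.1 = 0.6027; cost = 11.592%.
Debt: weight = 79.1/199.1 = 0.3973; after-tax cost = 2.6% × (1 − 17.4%) = 2.1476%.
WACC = 0.6027 × 11.5920% + 0.3973 × 2.1476% = 7.8399%.

7.84%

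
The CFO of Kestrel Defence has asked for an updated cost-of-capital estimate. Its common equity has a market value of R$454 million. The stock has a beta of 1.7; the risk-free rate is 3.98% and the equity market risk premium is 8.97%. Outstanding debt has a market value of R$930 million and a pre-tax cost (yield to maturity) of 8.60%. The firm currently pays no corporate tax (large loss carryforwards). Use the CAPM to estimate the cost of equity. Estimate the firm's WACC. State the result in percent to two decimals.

Cost of equity via CAPM: Re = 3.98% + 1.7 × 8.97% = 19.2290%.
Total capital V = 454 + 930 = 1384.
Equity: weight = 454/1384 = 0.3280; cost = 19.229%.
Debt: weight = 930/1384 = 0.6720; after-tax cost = 8.6% × (1 − 0%) = 8.6000%.
WACC = 0.3280 × 19.2290% + 0.6720 × 8.6000% = 12.0867%.

12.09%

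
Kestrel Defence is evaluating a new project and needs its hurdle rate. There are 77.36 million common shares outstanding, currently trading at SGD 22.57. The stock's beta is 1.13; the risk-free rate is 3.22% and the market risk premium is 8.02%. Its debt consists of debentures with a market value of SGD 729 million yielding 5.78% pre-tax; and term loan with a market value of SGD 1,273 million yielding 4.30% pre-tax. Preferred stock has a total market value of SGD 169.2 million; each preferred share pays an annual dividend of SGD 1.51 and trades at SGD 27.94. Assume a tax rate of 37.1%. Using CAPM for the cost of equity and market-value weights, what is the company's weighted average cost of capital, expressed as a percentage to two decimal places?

Cost of equity via CAPM: Re = 3.22% + 1.13 × 8.02% = 12.2826%.
Cost of preferred: Rp = 1.51 / 27.94 = 5.4044%.
Market value of equity E = 22.57 × 77.36m = 1746.0152m.
Total capital V = 1746.0152 + 169.2 + 729 + 1273 = 3917.2152.
Equity: weight = 1746.0152/3917.2152 = 0.4457; cost = 12.2826%.
Preferred: weight = 169.2/3917.2152 = 0.0432; cost = 5.4044%.
Debentures: weight = 729/3917.2152 = 0.1861; after-tax cost = 5.78% × (1 − 37.1%) = 3.6356%.
Term loan: weight = 1273/3917.2152 = 0.3250; after-tax cost = 4.3% × (1 − 37.1%) = 2.7047%.
WACC = 0.4457 × 12.2826% + 0.0432 × 5.4044% + 0.1861 × 3.6356% + 0.3250 × 2.7047% = 7.2637%.

7.26%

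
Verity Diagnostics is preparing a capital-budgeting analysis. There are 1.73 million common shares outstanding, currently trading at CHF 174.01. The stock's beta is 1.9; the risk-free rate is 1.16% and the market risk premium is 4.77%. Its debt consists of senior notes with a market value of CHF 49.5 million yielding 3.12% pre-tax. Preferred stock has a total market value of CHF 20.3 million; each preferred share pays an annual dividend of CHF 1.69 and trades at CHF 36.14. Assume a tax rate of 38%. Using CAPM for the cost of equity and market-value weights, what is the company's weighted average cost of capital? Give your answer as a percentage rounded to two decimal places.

8.81%

Cost of equity via CAPM: Re = 1.16% + 1.9 × 4.77% = 10.2230%.
Cost of preferred: Rp = 1.69 / 36.14 = 4.6763%.
Market value of equity E = 174.01 × 1.73m = 301.0373m.
Total capital V = 301.0373 + 20.3 + 49.5 = 370.8373.
Equity: weight = 301.0373/370.8373 = 0.8118; cost = 10.223%.
Preferred: weight = 20.3/370.8373 = 0.0547; cost = 4.6763%.
Senior notes: weight = 49.5/370.8373 = 0.1335; after-tax cost = 3.12% × (1 − 38%) = 1.9344%.
WACC = 0.8118 × 10.2230% + 0.0547 × 4.6763% + 0.1335 × 1.9344% = 8.8130%.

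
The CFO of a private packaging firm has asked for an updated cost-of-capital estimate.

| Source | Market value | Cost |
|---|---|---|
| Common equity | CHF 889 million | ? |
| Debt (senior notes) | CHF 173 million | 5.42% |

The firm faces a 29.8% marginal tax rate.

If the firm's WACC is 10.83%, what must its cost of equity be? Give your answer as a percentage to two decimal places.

Total capital V = 889 + 173 = 1062.
Equity weight = 889/1062 = 0.8371.
Senior notes weight = 173/1062 = 0.1629.
Debt contribution = 0.1629 × 5.42% × (1 − 29.8%) = 0.6198%.
Required equity contribution = 10.83% − 0.6198% = 10.2102%.
Re = 10.2102% / 0.8371 = 12.1971%.

12.20%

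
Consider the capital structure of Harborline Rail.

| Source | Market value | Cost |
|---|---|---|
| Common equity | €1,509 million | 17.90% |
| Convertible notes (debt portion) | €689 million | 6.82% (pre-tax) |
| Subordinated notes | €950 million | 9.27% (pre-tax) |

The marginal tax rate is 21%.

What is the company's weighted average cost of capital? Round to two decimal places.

Total capital V = 1509 + 689 + 950 = 3148.
Equity: weight = 1509/3148 = 0.4794; cost = 17.9%.
Convertible notes (debt portion): weight = 689/3148 = 0.2189; after-tax cost = 6.82% × (1 − 21%) = 5.3878%.
Subordinated notes: weight = 950/3148 = 0.3018; after-tax cost = 9.27% × (1 − 21%) = 7.3233%.
WACC = 0.4794 × 17.9000% + 0.2189 × 5.3878% + 0.3018 × 7.3233% = 11.9696%.

11.97%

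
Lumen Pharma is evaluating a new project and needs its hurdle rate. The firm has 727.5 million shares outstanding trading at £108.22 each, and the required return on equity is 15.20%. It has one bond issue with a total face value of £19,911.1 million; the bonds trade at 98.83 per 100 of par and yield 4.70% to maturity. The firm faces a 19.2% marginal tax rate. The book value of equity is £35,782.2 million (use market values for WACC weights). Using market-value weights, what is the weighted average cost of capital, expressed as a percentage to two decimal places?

12.92%

Market value of equity E = 108.22 × 727.5m = 78730.05m. Market value of debt D = 19911.1m × 98.83/100 = 19678.14013m.
Total capital V = 78730.05 + 19678.14013 = 98408.19013.
Equity: weight = 78730.05/98408.19013 = 0.8000; cost = 15.2%.
Bonds outstanding: weight = 19678.14013/98408.19013 = 0.2000; after-tax cost = 4.7% × (1 − 19.2%) = 3.7976%.
WACC = 0.8000 × 15.2000% + 0.2000 × 3.7976% = 12.9199%.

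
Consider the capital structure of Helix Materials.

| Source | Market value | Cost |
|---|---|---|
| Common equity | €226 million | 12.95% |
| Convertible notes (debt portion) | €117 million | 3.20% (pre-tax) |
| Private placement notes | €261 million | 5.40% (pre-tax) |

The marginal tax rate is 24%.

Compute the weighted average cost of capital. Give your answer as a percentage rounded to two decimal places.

7.09%

Total capital V = 226 + 117 + 261 = 604.
Equity: weight = 226/604 = 0.3742; cost = 12.95%.
Convertible notes (debt portion): weight = 117/604 = 0.1937; after-tax cost = 3.2% × (1 − 24%) = 2.4320%.
Private placement notes: weight = 261/604 = 0.4321; after-tax cost = 5.4% × (1 − 24%) = 4.1040%.
WACC = 0.3742 × 12.9500% + 0.1937 × 2.4320% + 0.4321 × 4.1040% = 7.0900%.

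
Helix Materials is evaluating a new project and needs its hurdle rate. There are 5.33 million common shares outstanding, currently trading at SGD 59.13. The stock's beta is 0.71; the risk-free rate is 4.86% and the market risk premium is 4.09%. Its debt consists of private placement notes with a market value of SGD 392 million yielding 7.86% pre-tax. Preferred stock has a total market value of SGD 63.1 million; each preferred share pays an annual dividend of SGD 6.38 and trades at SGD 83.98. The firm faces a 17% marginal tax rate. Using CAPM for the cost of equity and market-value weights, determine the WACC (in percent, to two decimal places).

Cost of equity via CAPM: Re = 4.86% + 0.71 × 4.09% = 7.7639%.
Cost of preferred: Rp = 6.38 / 83.98 = 7.5970%.
Market value of equity E = 59.13 × 5.33m = 315.1629m.
Total capital V = 315.1629 + 63.1 + 392 = 770.2629.
Equity: weight = 315.1629/770.2629 = 0.4092; cost = 7.7639%.
Preferred: weight = 63.1/770.2629 = 0.0819; cost = 7.597%.
Private placement notes: weight = 392/770.2629 = 0.5089; after-tax cost = 7.86% × (1 − 17%) = 6.5238%.
WACC = 0.4092 × 7.7639% + 0.0819 × 7.5970% + 0.5089 × 6.5238% = 7.1191%.

7.12%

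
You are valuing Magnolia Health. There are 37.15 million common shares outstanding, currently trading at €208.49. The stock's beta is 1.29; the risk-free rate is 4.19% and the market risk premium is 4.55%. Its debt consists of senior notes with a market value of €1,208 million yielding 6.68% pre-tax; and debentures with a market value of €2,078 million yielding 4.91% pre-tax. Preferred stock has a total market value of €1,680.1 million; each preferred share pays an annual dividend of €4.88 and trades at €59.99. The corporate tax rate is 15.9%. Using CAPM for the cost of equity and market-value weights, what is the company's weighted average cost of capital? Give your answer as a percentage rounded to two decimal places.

Cost of equity via CAPM: Re = 4.19% + 1.29 × 4.55% = 10.0595%.
Cost of preferred: Rp = 4.88 / 59.99 = 8.1347%.
Market value of equity E = 208.49 × 37.15m = 7745.4035m.
Total capital V = 7745.4035 + 1680.1 + 1208 + 2078 = 12711.5035.
Equity: weight = 7745.4035/12711.5035 = 0.6093; cost = 10.0595%.
Preferred: weight = 1680.1/12711.5035 = 0.1322; cost = 8.1347%.
Senior notes: weight = 1208/12711.5035 = 0.0950; after-tax cost = 6.68% × (1 − 15.9%) = 5.6179%.
Debentures: weight = 2078/12711.5035 = 0.1635; after-tax cost = 4.91% × (1 − 15.9%) = 4.1293%.
WACC = 0.6093 × 10.0595% + 0.1322 × 8.1347% + 0.0950 × 5.6179% + 0.1635 × 4.1293% = 8.4136%.

8.41%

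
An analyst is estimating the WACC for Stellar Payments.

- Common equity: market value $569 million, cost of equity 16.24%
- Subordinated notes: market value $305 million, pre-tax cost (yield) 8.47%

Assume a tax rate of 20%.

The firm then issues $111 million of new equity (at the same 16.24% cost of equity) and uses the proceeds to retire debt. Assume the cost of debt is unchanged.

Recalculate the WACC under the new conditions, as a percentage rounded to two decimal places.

After the change:
Total capital V = 680 + 194 = 874.
Equity: weight = 680/874 = 0.7780; cost = 16.24%.
Subordinated notes: weight = 194/874 = 0.2220; after-tax cost = 8.47% × (1 − 20%) = 6.7760%.
WACC = 0.7780 × 16.2400% + 0.2220 × 6.7760% = 14.1393%.

14.14%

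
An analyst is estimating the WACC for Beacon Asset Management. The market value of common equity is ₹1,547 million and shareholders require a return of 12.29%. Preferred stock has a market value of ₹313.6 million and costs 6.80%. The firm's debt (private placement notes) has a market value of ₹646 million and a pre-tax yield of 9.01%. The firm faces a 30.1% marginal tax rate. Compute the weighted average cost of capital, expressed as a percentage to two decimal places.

Total capital V = 1547 + 313.6 + 646 = 2506.6.
Equity: weight = 1547/2506.6 = 0.6172; cost = 12.29%.
Preferred: weight = 313.6/2506.6 = 0.1251; cost = 6.8%.
Private placement notes: weight = 646/2506.6 = 0.2577; after-tax cost = 9.01% × (1 − 30.1%) = 6.2980%.
WACC = 0.6172 × 12.2900% + 0.1251 × 6.8000% + 0.2577 × 6.2980% = 10.0589%.

10.06%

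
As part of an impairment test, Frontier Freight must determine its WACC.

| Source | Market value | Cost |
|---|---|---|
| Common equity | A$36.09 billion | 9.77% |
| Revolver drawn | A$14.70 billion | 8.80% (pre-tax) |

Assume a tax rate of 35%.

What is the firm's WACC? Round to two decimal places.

Total capital V = 36.09 + 14.7 = 50.79.
Equity: weight = 36.09/50.79 = 0.7106; cost = 9.77%.
Revolver drawn: weight = 14.7/50.79 = 0.2894; after-tax cost = 8.8% × (1 − 35%) = 5.7200%.
WACC = 0.7106 × 9.7700% + 0.2894 × 5.7200% = 8.5978%.

8.60%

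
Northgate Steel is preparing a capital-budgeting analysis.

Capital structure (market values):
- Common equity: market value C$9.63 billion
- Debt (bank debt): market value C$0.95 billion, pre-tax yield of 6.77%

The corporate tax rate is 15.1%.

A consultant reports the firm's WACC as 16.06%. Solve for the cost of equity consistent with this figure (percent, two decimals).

Total capital V = 9.63 + 0.95 = 10.58.
Equity weight = 9.63/10.58 = 0.9102.
Bank debt weight = 0.95/10.58 = 0.0898.
Debt contribution = 0.0898 × 6.77% × (1 − 15.1%) = 0.5161%.
Required equity contribution = 16.06% − 0.5161% = 15.5439%.
Re = 15.5439% / 0.9102 = 17.0773%.

17.08%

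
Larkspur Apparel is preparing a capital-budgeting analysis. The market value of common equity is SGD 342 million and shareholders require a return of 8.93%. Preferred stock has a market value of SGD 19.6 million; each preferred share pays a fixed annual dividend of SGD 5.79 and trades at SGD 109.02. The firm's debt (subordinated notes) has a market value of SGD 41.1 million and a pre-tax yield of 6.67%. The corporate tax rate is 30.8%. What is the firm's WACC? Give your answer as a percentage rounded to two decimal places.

Cost of preferred: Rp = 5.79 / 109.02 = 5.3110%.
Total capital V = 342 + 19.6 + 41.1 = 402.7.
Equity: weight = 342/402.7 = 0.8493; cost = 8.93%.
Preferred: weight = 19.6/402.7 = 0.0487; cost = 5.311%.
Subordinated notes: weight = 41.1/402.7 = 0.1021; after-tax cost = 6.67% × (1 − 30.8%) = 4.6156%.
WACC = 0.8493 × 8.9300% + 0.0487 × 5.3110% + 0.1021 × 4.6156% = 8.3135%.

8.31%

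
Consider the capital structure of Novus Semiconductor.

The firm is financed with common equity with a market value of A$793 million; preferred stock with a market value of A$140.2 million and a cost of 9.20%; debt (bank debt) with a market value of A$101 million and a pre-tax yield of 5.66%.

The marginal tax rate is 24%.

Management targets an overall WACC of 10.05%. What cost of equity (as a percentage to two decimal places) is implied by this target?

10.93%

Total capital V = 793 + 140.2 + 101 = 1034.2.
Equity weight = 793/1034.2 = 0.7668.
Preferred weight = 140.2/1034.2 = 0.1356.
Bank debt weight = 101/1034.2 = 0.0977.
Debt contribution = 0.0977 × 5.66% × (1 − 24%) = 0.4201%.
Preferred contribution = 0.1356 × 9.2% = 1.2472%.
Required equity contribution = 10.05% − 1.6673% = 8.3827%.
Re = 8.3827% / 0.7668 = 10.9324%.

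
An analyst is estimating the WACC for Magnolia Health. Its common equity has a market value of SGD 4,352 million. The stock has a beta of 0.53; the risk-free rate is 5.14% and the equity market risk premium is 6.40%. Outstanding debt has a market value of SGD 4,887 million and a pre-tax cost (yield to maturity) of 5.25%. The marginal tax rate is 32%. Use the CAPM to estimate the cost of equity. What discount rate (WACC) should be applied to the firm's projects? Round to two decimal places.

5.91%

Cost of equity via CAPM: Re = 5.14% + 0.53 × 6.4% = 8.5320%.
Total capital V = 4352 + 4887 = 9239.
Equity: weight = 4352/9239 = 0.4710; cost = 8.532%.
Debt: weight = 4887/9239 = 0.5290; after-tax cost = 5.25% × (1 − 32%) = 3.5700%.
WACC = 0.4710 × 8.5320% + 0.5290 × 3.5700% = 5.9073%.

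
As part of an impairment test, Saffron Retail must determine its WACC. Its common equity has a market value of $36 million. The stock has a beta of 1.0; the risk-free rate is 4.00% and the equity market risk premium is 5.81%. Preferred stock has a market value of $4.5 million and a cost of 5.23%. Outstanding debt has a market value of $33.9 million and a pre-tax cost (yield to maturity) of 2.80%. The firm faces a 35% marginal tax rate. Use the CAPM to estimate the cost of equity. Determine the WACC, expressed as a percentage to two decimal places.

5.89%

Cost of equity via CAPM: Re = 4.0% + 1.0 × 5.81% = 9.8100%.
Total capital V = 36 + 4.5 + 33.9 = 74.4.
Equity: weight = 36/74.4 = 0.4839; cost = 9.81%.
Preferred: weight = 4.5/74.4 = 0.0605; cost = 5.23%.
Debt: weight = 33.9/74.4 = 0.4556; after-tax cost = 2.8% × (1 − 35%) = 1.8200%.
WACC = 0.4839 × 9.8100% + 0.0605 × 5.2300% + 0.4556 × 1.8200% = 5.8924%.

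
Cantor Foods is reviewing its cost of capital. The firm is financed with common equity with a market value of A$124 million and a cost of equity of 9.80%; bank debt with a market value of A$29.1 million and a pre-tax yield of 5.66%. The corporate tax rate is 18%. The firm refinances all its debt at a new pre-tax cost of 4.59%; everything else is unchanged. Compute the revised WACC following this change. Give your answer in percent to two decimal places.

After the change:
Total capital V = 124 + 29.1 = 153.1.
Equity: weight = 124/153.1 = 0.8099; cost = 9.8%.
Bank debt: weight = 29.1/153.1 = 0.1901; after-tax cost = 4.59% × (1 − 18%) = 3.7638%.
WACC = 0.8099 × 9.8000% + 0.1901 × 3.7638% = 8.6527%.

8.65%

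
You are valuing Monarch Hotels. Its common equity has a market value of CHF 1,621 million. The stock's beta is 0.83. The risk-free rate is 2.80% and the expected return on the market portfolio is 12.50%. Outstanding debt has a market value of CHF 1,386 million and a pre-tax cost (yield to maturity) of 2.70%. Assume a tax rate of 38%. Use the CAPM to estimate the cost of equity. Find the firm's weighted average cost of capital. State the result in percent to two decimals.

6.62%

Market risk premium = 12.5% − 2.8% = 9.7%.
Cost of equity via CAPM: Re = 2.8% + 0.83 × 9.7% = 10.8510%.
Total capital V = 1621 + 1386 = 3007.
Equity: weight = 1621/3007 = 0.5391; cost = 10.851%.
Debt: weight = 1386/3007 = 0.4609; after-tax cost = 2.7% × (1 − 38%) = 1.6740%.
WACC = 0.5391 × 10.8510% + 0.4609 × 1.6740% = 6.6211%.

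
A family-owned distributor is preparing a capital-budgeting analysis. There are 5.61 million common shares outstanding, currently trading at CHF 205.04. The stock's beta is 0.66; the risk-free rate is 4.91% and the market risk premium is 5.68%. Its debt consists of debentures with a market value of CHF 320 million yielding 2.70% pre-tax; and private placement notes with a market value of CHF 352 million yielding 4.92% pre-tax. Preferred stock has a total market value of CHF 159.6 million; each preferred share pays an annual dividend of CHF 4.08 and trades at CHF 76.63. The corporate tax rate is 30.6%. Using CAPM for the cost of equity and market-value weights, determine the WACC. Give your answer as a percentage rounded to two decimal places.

6.36%

Cost of equity via CAPM: Re = 4.91% + 0.66 × 5.68% = 8.6588%.
Cost of preferred: Rp = 4.08 / 76.63 = 5.3243%.
Market value of equity E = 205.04 × 5.61m = 1150.2744m.
Total capital V = 1150.2744 + 159.6 + 320 + 352 = 1981.8744.
Equity: weight = 1150.2744/1981.8744 = 0.5804; cost = 8.6588%.
Preferred: weight = 159.6/1981.8744 = 0.0805; cost = 5.3243%.
Debentures: weight = 320/1981.8744 = 0.1615; after-tax cost = 2.7% × (1 − 30.6%) = 1.8738%.
Private placement notes: weight = 352/1981.8744 = 0.1776; after-tax cost = 4.92% × (1 − 30.6%) = 3.4145%.
WACC = 0.5804 × 8.6588% + 0.0805 × 5.3243% + 0.1615 × 1.8738% + 0.1776 × 3.4145% = 6.3633%.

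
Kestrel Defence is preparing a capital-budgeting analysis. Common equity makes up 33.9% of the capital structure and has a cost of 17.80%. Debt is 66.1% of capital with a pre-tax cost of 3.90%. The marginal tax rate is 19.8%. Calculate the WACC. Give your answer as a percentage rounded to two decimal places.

After-tax cost of debt = 3.9% × (1 − 19.8%) = 3.1278%.
WACC = 0.339 × 17.8000% + 0.661 × 3.1278% = 8.1017%.

8.10%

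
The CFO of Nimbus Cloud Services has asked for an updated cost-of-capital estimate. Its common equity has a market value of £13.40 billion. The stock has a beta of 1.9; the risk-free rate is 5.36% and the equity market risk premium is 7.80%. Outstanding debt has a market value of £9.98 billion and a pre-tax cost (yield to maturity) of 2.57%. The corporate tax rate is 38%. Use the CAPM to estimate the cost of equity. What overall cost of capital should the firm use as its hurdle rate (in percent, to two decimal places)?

Cost of equity via CAPM: Re = 5.36% + 1.9 × 7.8% = 20.1800%.
Total capital V = 13.4 + 9.98 = 23.38.
Equity: weight = 13.4/23.38 = 0.5731; cost = 20.18%.
Debt: weight = 9.98/23.38 = 0.4269; after-tax cost = 2.57% × (1 − 38%) = 1.5934%.
WACC = 0.5731 × 20.1800% + 0.4269 × 1.5934% = 12.2461%.

12.25%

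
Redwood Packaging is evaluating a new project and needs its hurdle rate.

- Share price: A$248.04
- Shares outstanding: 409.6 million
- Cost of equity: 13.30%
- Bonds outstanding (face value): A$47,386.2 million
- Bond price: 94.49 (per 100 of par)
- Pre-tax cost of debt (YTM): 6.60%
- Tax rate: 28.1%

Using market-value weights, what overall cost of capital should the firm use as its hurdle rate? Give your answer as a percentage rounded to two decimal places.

10.68%

Market value of equity E = 248.04 × 409.6m = 101597.184m. Market value of debt D = 47386.2m × 94.49/100 = 44775.22038m.
Total capital V = 101597.184 + 44775.22038 = 146372.40438.
Equity: weight = 101597.184/146372.40438 = 0.6941; cost = 13.3%.
Bonds outstanding: weight = 44775.22038/146372.40438 = 0.3059; after-tax cost = 6.6% × (1 − 28.1%) = 4.7454%.
WACC = 0.6941 × 13.3000% + 0.3059 × 4.7454% = 10.6832%.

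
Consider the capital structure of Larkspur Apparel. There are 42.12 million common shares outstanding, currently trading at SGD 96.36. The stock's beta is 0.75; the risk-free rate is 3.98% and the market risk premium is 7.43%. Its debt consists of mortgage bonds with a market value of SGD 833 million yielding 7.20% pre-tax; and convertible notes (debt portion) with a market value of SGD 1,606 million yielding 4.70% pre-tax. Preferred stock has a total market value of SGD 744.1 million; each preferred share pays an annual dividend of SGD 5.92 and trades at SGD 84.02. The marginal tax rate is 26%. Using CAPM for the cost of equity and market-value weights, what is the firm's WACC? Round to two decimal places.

Cost of equity via CAPM: Re = 3.98% + 0.75 × 7.43% = 9.5525%.
Cost of preferred: Rp = 5.92 / 84.02 = 7.0459%.
Market value of equity E = 96.36 × 42.12m = 4058.6832m.
Total capital V = 4058.6832 + 744.1 + 833 + 1606 = 7241.7832.
Equity: weight = 4058.6832/7241.7832 = 0.5605; cost = 9.5525%.
Preferred: weight = 744.1/7241.7832 = 0.1028; cost = 7.0459%.
Mortgage bonds: weight = 833/7241.7832 = 0.1150; after-tax cost = 7.2% × (1 − 26%) = 5.3280%.
Convertible notes (debt portion): weight = 1606/7241.7832 = 0.2218; after-tax cost = 4.7% × (1 − 26%) = 3.4780%.
WACC = 0.5605 × 9.5525% + 0.1028 × 7.0459% + 0.1150 × 5.3280% + 0.2218 × 3.4780% = 7.4619%.

7.46%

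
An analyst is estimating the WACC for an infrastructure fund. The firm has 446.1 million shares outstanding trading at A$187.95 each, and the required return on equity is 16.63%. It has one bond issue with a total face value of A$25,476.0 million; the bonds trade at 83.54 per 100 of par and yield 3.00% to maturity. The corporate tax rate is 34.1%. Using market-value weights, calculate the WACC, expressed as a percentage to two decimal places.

Market value of equity E = 187.95 × 446.1m = 83844.495m. Market value of debt D = 25476m × 83.54/100 = 21282.6504m.
Total capital V = 83844.495 + 21282.6504 = 105127.1454.
Equity: weight = 83844.495/105127.1454 = 0.7976; cost = 16.63%.
Bonds outstanding: weight = 21282.6504/105127.1454 = 0.2024; after-tax cost = 3% × (1 − 34.1%) = 1.9770%.
WACC = 0.7976 × 16.6300% + 0.2024 × 1.9770% = 13.6635%.

13.66%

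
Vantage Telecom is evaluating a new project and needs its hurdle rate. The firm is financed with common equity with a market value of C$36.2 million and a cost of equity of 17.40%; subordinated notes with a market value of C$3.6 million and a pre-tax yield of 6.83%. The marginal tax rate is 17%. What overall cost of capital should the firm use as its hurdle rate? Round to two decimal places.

16.34%

Total capital V = 36.2 + 3.6 = 39.8.
Equity: weight = 36.2/39.8 = 0.9095; cost = 17.4%.
Subordinated notes: weight = 3.6/39.8 = 0.0905; after-tax cost = 6.83% × (1 − 17%) = 5.6689%.
WACC = 0.9095 × 17.4000% + 0.0905 × 5.6689% = 16.3389%.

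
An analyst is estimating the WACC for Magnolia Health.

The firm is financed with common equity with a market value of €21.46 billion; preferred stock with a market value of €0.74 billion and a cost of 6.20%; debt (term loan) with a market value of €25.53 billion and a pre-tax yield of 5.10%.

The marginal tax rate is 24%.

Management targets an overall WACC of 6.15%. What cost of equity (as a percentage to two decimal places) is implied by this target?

8.85%

Total capital V = 21.46 + 0.74 + 25.53 = 47.73.
Equity weight = 21.46/47.73 = 0.4496.
Preferred weight = 0.74/47.73 = 0.0155.
Term loan weight = 25.53/47.73 = 0.5349.
Debt contribution = 0.5349 × 5.1% × (1 − 24%) = 2.0732%.
Preferred contribution = 0.0155 × 6.2% = 0.0961%.
Required equity contribution = 6.15% − 2.1693% = 3.9807%.
Re = 3.9807% / 0.4496 = 8.8536%.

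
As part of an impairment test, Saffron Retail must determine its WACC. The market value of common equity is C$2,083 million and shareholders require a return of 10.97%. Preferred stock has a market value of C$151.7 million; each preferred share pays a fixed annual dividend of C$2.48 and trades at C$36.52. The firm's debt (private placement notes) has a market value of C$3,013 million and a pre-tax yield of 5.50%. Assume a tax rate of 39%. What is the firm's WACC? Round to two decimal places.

Cost of preferred: Rp = 2.48 / 36.52 = 6.7908%.
Total capital V = 2083 + 151.7 + 3013 = 5247.7.
Equity: weight = 2083/5247.7 = 0.3969; cost = 10.97%.
Preferred: weight = 151.7/5247.7 = 0.0289; cost = 6.7908%.
Private placement notes: weight = 3013/5247.7 = 0.5742; after-tax cost = 5.5% × (1 − 39%) = 3.3550%.
WACC = 0.3969 × 10.9700% + 0.0289 × 6.7908% + 0.5742 × 3.3550% = 6.4770%.

6.48%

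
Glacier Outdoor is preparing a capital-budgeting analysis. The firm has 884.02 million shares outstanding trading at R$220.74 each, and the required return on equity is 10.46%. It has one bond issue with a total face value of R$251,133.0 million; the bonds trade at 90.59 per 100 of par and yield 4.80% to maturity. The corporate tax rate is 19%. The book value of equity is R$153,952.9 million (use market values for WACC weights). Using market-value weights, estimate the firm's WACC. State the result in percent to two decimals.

Market value of equity E = 220.74 × 884.02m = 195138.5748m. Market value of debt D = 251133m × 90.59/100 = 227501.3847m.
Total capital V = 195138.5748 + 227501.3847 = 422639.9595.
Equity: weight = 195138.5748/422639.9595 = 0.4617; cost = 10.46%.
Bonds outstanding: weight = 227501.3847/422639.9595 = 0.5383; after-tax cost = 4.8% × (1 − 19%) = 3.8880%.
WACC = 0.4617 × 10.4600% + 0.5383 × 3.8880% = 6.9224%.

6.92%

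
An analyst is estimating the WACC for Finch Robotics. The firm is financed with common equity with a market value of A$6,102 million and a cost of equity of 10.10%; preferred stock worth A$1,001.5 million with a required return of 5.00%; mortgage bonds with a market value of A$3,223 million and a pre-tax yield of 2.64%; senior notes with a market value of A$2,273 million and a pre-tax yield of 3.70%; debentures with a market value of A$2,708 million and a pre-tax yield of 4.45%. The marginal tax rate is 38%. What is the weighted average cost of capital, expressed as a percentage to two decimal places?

Total capital V = 6102 + 1001.5 + 3223 + 2273 + 2708 = 15307.5.
Equity: weight = 6102/15307.5 = 0.3986; cost = 10.1%.
Preferred: weight = 1001.5/15307.5 = 0.0654; cost = 5%.
Mortgage bonds: weight = 3223/15307.5 = 0.2106; after-tax cost = 2.64% × (1 − 38%) = 1.6368%.
Senior notes: weight = 2273/15307.5 = 0.1485; after-tax cost = 3.7% × (1 − 38%) = 2.2940%.
Debentures: weight = 2708/15307.5 = 0.1769; after-tax cost = 4.45% × (1 − 38%) = 2.7590%.
WACC = 0.3986 × 10.1000% + 0.0654 × 5.0000% + 0.2106 × 1.6368% + 0.1485 × 2.2940% + 0.1769 × 2.7590% = 5.5266%.

5.53%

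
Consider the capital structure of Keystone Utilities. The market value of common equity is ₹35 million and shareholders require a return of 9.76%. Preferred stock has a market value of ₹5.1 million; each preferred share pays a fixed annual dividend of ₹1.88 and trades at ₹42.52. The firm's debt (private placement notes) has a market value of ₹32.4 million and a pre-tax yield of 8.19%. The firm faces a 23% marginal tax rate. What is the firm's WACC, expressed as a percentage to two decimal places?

Cost of preferred: Rp = 1.88 / 42.52 = 4.4214%.
Total capital V = 35 + 5.1 + 32.4 = 72.5.
Equity: weight = 35/72.5 = 0.4828; cost = 9.76%.
Preferred: weight = 5.1/72.5 = 0.0703; cost = 4.4214%.
Private placement notes: weight = 32.4/72.5 = 0.4469; after-tax cost = 8.19% × (1 − 23%) = 6.3063%.
WACC = 0.4828 × 9.7600% + 0.0703 × 4.4214% + 0.4469 × 6.3063% = 7.8410%.

7.84%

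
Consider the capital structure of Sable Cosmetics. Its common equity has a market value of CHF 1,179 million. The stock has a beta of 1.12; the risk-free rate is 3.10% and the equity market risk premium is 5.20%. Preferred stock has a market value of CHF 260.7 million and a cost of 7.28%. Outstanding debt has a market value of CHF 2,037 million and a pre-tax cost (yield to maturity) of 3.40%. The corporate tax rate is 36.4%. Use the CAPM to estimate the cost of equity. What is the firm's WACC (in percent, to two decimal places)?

4.84%

Cost of equity via CAPM: Re = 3.1% + 1.12 × 5.2% = 8.9240%.
Total capital V = 1179 + 260.7 + 2037 = 3476.7.
Equity: weight = 1179/3476.7 = 0.3391; cost = 8.924%.
Preferred: weight = 260.7/3476.7 = 0.0750; cost = 7.28%.
Debt: weight = 2037/3476.7 = 0.5859; after-tax cost = 3.4% × (1 − 36.4%) = 2.1624%.
WACC = 0.3391 × 8.9240% + 0.0750 × 7.2800% + 0.5859 × 2.1624% = 4.8391%.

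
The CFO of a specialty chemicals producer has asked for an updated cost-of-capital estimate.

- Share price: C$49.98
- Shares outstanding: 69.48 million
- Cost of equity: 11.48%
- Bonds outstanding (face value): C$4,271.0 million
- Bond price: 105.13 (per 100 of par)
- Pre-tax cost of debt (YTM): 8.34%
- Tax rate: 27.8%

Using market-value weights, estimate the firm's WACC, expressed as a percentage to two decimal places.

Market value of equity E = 49.98 × 69.48m = 3472.6104m. Market value of debt D = 4271m × 105.13/100 = 4490.1023m.
Total capital V = 3472.6104 + 4490.1023 = 7962.7127.
Equity: weight = 3472.6104/7962.7127 = 0.4361; cost = 11.48%.
Bonds outstanding: weight = 4490.1023/7962.7127 = 0.5639; after-tax cost = 8.34% × (1 − 27.8%) = 6.0215%.
WACC = 0.4361 × 11.4800% + 0.5639 × 6.0215% = 8.4020%.

8.40%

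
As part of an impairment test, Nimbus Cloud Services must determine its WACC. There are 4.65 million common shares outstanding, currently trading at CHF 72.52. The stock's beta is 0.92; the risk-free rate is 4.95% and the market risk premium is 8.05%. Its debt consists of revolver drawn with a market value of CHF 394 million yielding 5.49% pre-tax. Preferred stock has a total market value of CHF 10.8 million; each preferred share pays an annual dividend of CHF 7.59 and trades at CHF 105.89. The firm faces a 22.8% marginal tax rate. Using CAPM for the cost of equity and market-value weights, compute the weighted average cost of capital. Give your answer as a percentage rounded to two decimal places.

Cost of equity via CAPM: Re = 4.95% + 0.92 × 8.05% = 12.3560%.
Cost of preferred: Rp = 7.59 / 105.89 = 7.1678%.
Market value of equity E = 72.52 × 4.65m = 337.218m.
Total capital V = 337.218 + 10.8 + 394 = 742.018.
Equity: weight = 337.218/742.018 = 0.4545; cost = 12.356%.
Preferred: weight = 10.8/742.018 = 0.0146; cost = 7.1678%.
Revolver drawn: weight = 394/742.018 = 0.5310; after-tax cost = 5.49% × (1 − 22.8%) = 4.2383%.
WACC = 0.4545 × 12.3560% + 0.0146 × 7.1678% + 0.5310 × 4.2383% = 7.9701%.

7.97%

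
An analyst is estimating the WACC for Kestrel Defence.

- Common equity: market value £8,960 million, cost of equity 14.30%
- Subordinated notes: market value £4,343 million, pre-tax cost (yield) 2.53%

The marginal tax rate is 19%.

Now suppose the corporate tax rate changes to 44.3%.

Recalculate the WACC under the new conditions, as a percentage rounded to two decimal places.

After the change:
Total capital V = 8960 + 4343 = 13303.
Equity: weight = 8960/13303 = 0.6735; cost = 14.3%.
Subordinated notes: weight = 4343/13303 = 0.3265; after-tax cost = 2.53% × (1 − 44.3%) = 1.4092%.
WACC = 0.6735 × 14.3000% + 0.3265 × 1.4092% = 10.0916%.

10.09%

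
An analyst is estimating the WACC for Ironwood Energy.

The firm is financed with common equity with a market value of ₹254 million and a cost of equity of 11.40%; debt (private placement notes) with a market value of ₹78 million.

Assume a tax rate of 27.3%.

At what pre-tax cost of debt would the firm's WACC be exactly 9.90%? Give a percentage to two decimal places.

6.90%

Total capital V = 254 + 78 = 332.
Equity weight = 254/332 = 0.7651.
Private placement notes weight = 78/332 = 0.2349.
Equity contribution = 0.7651 × 11.4% = 8.7217%.
Remaining for debt = 9.9% − 8.7217% = 1.1783%.
Rd × (1 − 27.3%) × 0.2349 = 1.1783%  ⇒  Rd = 6.8987%.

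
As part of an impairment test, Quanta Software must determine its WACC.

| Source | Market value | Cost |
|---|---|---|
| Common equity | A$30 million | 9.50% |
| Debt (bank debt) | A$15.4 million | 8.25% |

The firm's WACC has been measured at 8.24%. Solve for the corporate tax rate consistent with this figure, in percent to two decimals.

Total capital V = 30 + 15.4 = 45.4.
Equity weight = 30/45.4 = 0.6608.
Bank debt weight = 15.4/45.4 = 0.3392.
Equity contribution = 0.6608 × 9.5% = 6.2775%.
Debt contribution must be 8.24% − 6.2775% = 1.9625%.
0.3392 × 8.25% × (1 − T) = 1.9625%  ⇒  (1 − T) = 0.7013.
T = 29.8733%.

29.87%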